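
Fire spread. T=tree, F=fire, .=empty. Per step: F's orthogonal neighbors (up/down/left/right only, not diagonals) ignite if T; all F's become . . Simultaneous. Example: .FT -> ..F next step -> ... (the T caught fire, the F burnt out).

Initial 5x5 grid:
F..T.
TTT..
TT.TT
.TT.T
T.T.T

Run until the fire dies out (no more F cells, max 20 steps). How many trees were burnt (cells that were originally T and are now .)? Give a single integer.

Answer: 8

Derivation:
Step 1: +1 fires, +1 burnt (F count now 1)
Step 2: +2 fires, +1 burnt (F count now 2)
Step 3: +2 fires, +2 burnt (F count now 2)
Step 4: +1 fires, +2 burnt (F count now 1)
Step 5: +1 fires, +1 burnt (F count now 1)
Step 6: +1 fires, +1 burnt (F count now 1)
Step 7: +0 fires, +1 burnt (F count now 0)
Fire out after step 7
Initially T: 14, now '.': 19
Total burnt (originally-T cells now '.'): 8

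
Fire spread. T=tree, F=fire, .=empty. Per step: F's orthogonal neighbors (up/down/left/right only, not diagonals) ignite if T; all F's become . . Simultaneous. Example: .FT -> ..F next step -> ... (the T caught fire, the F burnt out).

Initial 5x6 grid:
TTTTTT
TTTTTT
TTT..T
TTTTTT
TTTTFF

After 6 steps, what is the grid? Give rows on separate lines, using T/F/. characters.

Step 1: 3 trees catch fire, 2 burn out
  TTTTTT
  TTTTTT
  TTT..T
  TTTTFF
  TTTF..
Step 2: 3 trees catch fire, 3 burn out
  TTTTTT
  TTTTTT
  TTT..F
  TTTF..
  TTF...
Step 3: 3 trees catch fire, 3 burn out
  TTTTTT
  TTTTTF
  TTT...
  TTF...
  TF....
Step 4: 5 trees catch fire, 3 burn out
  TTTTTF
  TTTTF.
  TTF...
  TF....
  F.....
Step 5: 5 trees catch fire, 5 burn out
  TTTTF.
  TTFF..
  TF....
  F.....
  ......
Step 6: 4 trees catch fire, 5 burn out
  TTFF..
  TF....
  F.....
  ......
  ......

TTFF..
TF....
F.....
......
......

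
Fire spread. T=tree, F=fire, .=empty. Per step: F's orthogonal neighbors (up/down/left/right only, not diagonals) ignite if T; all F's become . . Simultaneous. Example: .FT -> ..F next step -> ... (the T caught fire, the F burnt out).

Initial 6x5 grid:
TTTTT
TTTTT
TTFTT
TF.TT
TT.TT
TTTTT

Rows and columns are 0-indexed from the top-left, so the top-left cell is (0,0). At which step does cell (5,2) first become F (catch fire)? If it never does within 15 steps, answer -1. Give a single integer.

Step 1: cell (5,2)='T' (+5 fires, +2 burnt)
Step 2: cell (5,2)='T' (+8 fires, +5 burnt)
Step 3: cell (5,2)='F' (+8 fires, +8 burnt)
  -> target ignites at step 3
Step 4: cell (5,2)='.' (+4 fires, +8 burnt)
Step 5: cell (5,2)='.' (+1 fires, +4 burnt)
Step 6: cell (5,2)='.' (+0 fires, +1 burnt)
  fire out at step 6

3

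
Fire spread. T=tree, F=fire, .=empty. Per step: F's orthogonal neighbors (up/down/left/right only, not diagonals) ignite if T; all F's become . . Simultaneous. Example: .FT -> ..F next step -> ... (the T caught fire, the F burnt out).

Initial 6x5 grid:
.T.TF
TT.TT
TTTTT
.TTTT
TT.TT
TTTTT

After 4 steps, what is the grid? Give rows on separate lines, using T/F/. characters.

Step 1: 2 trees catch fire, 1 burn out
  .T.F.
  TT.TF
  TTTTT
  .TTTT
  TT.TT
  TTTTT
Step 2: 2 trees catch fire, 2 burn out
  .T...
  TT.F.
  TTTTF
  .TTTT
  TT.TT
  TTTTT
Step 3: 2 trees catch fire, 2 burn out
  .T...
  TT...
  TTTF.
  .TTTF
  TT.TT
  TTTTT
Step 4: 3 trees catch fire, 2 burn out
  .T...
  TT...
  TTF..
  .TTF.
  TT.TF
  TTTTT

.T...
TT...
TTF..
.TTF.
TT.TF
TTTTT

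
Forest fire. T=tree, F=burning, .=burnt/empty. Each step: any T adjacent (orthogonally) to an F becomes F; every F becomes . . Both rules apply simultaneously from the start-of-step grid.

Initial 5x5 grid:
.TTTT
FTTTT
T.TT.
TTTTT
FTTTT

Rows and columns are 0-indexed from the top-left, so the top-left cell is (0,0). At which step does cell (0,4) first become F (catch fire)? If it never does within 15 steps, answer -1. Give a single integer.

Step 1: cell (0,4)='T' (+4 fires, +2 burnt)
Step 2: cell (0,4)='T' (+4 fires, +4 burnt)
Step 3: cell (0,4)='T' (+5 fires, +4 burnt)
Step 4: cell (0,4)='T' (+5 fires, +5 burnt)
Step 5: cell (0,4)='F' (+2 fires, +5 burnt)
  -> target ignites at step 5
Step 6: cell (0,4)='.' (+0 fires, +2 burnt)
  fire out at step 6

5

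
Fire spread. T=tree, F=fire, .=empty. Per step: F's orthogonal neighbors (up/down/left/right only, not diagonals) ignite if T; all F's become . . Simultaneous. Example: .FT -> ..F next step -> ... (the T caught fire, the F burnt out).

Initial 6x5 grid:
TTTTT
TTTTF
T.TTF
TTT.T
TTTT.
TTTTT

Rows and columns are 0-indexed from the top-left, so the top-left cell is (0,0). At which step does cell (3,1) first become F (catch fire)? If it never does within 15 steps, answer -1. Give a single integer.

Step 1: cell (3,1)='T' (+4 fires, +2 burnt)
Step 2: cell (3,1)='T' (+3 fires, +4 burnt)
Step 3: cell (3,1)='T' (+3 fires, +3 burnt)
Step 4: cell (3,1)='F' (+4 fires, +3 burnt)
  -> target ignites at step 4
Step 5: cell (3,1)='.' (+6 fires, +4 burnt)
Step 6: cell (3,1)='.' (+3 fires, +6 burnt)
Step 7: cell (3,1)='.' (+2 fires, +3 burnt)
Step 8: cell (3,1)='.' (+0 fires, +2 burnt)
  fire out at step 8

4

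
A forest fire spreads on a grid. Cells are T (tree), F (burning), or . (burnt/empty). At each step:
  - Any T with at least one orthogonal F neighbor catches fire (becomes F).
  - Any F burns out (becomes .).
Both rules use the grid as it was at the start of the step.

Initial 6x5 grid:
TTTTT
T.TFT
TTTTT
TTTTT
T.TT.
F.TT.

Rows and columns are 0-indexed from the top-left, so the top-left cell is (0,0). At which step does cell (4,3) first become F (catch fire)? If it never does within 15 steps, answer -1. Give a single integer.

Step 1: cell (4,3)='T' (+5 fires, +2 burnt)
Step 2: cell (4,3)='T' (+6 fires, +5 burnt)
Step 3: cell (4,3)='F' (+7 fires, +6 burnt)
  -> target ignites at step 3
Step 4: cell (4,3)='.' (+4 fires, +7 burnt)
Step 5: cell (4,3)='.' (+1 fires, +4 burnt)
Step 6: cell (4,3)='.' (+0 fires, +1 burnt)
  fire out at step 6

3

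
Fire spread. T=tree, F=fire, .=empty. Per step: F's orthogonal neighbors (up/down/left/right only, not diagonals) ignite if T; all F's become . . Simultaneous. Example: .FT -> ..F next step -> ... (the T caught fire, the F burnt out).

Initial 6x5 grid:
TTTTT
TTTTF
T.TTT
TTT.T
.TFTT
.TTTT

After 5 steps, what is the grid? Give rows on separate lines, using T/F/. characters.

Step 1: 7 trees catch fire, 2 burn out
  TTTTF
  TTTF.
  T.TTF
  TTF.T
  .F.FT
  .TFTT
Step 2: 9 trees catch fire, 7 burn out
  TTTF.
  TTF..
  T.FF.
  TF..F
  ....F
  .F.FT
Step 3: 4 trees catch fire, 9 burn out
  TTF..
  TF...
  T....
  F....
  .....
  ....F
Step 4: 3 trees catch fire, 4 burn out
  TF...
  F....
  F....
  .....
  .....
  .....
Step 5: 1 trees catch fire, 3 burn out
  F....
  .....
  .....
  .....
  .....
  .....

F....
.....
.....
.....
.....
.....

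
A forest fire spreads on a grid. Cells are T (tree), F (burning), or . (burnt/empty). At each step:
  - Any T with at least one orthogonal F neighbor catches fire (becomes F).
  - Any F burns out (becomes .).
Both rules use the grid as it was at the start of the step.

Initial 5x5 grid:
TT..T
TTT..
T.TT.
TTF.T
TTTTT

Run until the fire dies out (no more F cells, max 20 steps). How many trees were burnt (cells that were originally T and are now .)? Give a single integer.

Answer: 16

Derivation:
Step 1: +3 fires, +1 burnt (F count now 3)
Step 2: +5 fires, +3 burnt (F count now 5)
Step 3: +4 fires, +5 burnt (F count now 4)
Step 4: +3 fires, +4 burnt (F count now 3)
Step 5: +1 fires, +3 burnt (F count now 1)
Step 6: +0 fires, +1 burnt (F count now 0)
Fire out after step 6
Initially T: 17, now '.': 24
Total burnt (originally-T cells now '.'): 16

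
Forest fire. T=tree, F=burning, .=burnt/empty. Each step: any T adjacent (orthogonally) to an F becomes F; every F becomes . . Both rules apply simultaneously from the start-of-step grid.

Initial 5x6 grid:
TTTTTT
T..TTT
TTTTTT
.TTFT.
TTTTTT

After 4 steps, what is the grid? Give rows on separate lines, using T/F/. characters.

Step 1: 4 trees catch fire, 1 burn out
  TTTTTT
  T..TTT
  TTTFTT
  .TF.F.
  TTTFTT
Step 2: 6 trees catch fire, 4 burn out
  TTTTTT
  T..FTT
  TTF.FT
  .F....
  TTF.FT
Step 3: 6 trees catch fire, 6 burn out
  TTTFTT
  T...FT
  TF...F
  ......
  TF...F
Step 4: 5 trees catch fire, 6 burn out
  TTF.FT
  T....F
  F.....
  ......
  F.....

TTF.FT
T....F
F.....
......
F.....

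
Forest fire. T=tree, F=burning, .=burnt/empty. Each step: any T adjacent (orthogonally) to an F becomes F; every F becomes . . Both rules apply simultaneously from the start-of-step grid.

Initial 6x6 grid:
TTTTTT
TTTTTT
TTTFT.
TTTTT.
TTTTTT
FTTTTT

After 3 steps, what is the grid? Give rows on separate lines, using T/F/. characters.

Step 1: 6 trees catch fire, 2 burn out
  TTTTTT
  TTTFTT
  TTF.F.
  TTTFT.
  FTTTTT
  .FTTTT
Step 2: 10 trees catch fire, 6 burn out
  TTTFTT
  TTF.FT
  TF....
  FTF.F.
  .FTFTT
  ..FTTT
Step 3: 9 trees catch fire, 10 burn out
  TTF.FT
  TF...F
  F.....
  .F....
  ..F.FT
  ...FTT

TTF.FT
TF...F
F.....
.F....
..F.FT
...FTT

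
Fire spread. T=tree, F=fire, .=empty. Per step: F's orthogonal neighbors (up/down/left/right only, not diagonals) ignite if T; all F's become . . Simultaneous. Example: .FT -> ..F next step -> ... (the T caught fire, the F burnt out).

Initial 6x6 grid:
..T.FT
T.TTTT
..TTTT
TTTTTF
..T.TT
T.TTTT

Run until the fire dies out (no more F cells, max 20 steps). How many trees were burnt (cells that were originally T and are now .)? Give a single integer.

Step 1: +5 fires, +2 burnt (F count now 5)
Step 2: +6 fires, +5 burnt (F count now 6)
Step 3: +4 fires, +6 burnt (F count now 4)
Step 4: +5 fires, +4 burnt (F count now 5)
Step 5: +2 fires, +5 burnt (F count now 2)
Step 6: +0 fires, +2 burnt (F count now 0)
Fire out after step 6
Initially T: 24, now '.': 34
Total burnt (originally-T cells now '.'): 22

Answer: 22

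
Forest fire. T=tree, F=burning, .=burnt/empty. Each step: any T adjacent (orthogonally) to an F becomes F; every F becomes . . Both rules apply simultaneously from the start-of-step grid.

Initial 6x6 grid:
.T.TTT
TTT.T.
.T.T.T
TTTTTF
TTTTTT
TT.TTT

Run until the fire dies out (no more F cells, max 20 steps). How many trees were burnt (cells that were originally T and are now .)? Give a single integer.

Answer: 23

Derivation:
Step 1: +3 fires, +1 burnt (F count now 3)
Step 2: +3 fires, +3 burnt (F count now 3)
Step 3: +4 fires, +3 burnt (F count now 4)
Step 4: +3 fires, +4 burnt (F count now 3)
Step 5: +3 fires, +3 burnt (F count now 3)
Step 6: +3 fires, +3 burnt (F count now 3)
Step 7: +4 fires, +3 burnt (F count now 4)
Step 8: +0 fires, +4 burnt (F count now 0)
Fire out after step 8
Initially T: 27, now '.': 32
Total burnt (originally-T cells now '.'): 23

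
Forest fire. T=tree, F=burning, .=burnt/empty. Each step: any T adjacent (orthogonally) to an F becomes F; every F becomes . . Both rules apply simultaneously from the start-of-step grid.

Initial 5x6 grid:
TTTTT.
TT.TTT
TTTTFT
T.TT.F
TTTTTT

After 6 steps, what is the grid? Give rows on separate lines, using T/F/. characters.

Step 1: 4 trees catch fire, 2 burn out
  TTTTT.
  TT.TFT
  TTTF.F
  T.TT..
  TTTTTF
Step 2: 6 trees catch fire, 4 burn out
  TTTTF.
  TT.F.F
  TTF...
  T.TF..
  TTTTF.
Step 3: 4 trees catch fire, 6 burn out
  TTTF..
  TT....
  TF....
  T.F...
  TTTF..
Step 4: 4 trees catch fire, 4 burn out
  TTF...
  TF....
  F.....
  T.....
  TTF...
Step 5: 4 trees catch fire, 4 burn out
  TF....
  F.....
  ......
  F.....
  TF....
Step 6: 2 trees catch fire, 4 burn out
  F.....
  ......
  ......
  ......
  F.....

F.....
......
......
......
F.....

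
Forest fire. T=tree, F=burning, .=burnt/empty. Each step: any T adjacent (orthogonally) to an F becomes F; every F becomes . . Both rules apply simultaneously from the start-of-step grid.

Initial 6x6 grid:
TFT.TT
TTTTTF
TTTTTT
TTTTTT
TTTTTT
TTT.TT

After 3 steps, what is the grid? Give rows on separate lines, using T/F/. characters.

Step 1: 6 trees catch fire, 2 burn out
  F.F.TF
  TFTTF.
  TTTTTF
  TTTTTT
  TTTTTT
  TTT.TT
Step 2: 7 trees catch fire, 6 burn out
  ....F.
  F.FF..
  TFTTF.
  TTTTTF
  TTTTTT
  TTT.TT
Step 3: 6 trees catch fire, 7 burn out
  ......
  ......
  F.FF..
  TFTTF.
  TTTTTF
  TTT.TT

......
......
F.FF..
TFTTF.
TTTTTF
TTT.TT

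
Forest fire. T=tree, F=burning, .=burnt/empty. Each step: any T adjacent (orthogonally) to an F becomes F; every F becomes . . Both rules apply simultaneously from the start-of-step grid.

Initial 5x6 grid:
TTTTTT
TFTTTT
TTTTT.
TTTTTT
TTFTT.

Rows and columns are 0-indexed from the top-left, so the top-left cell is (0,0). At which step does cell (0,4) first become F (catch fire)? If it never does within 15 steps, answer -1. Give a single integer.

Step 1: cell (0,4)='T' (+7 fires, +2 burnt)
Step 2: cell (0,4)='T' (+9 fires, +7 burnt)
Step 3: cell (0,4)='T' (+5 fires, +9 burnt)
Step 4: cell (0,4)='F' (+4 fires, +5 burnt)
  -> target ignites at step 4
Step 5: cell (0,4)='.' (+1 fires, +4 burnt)
Step 6: cell (0,4)='.' (+0 fires, +1 burnt)
  fire out at step 6

4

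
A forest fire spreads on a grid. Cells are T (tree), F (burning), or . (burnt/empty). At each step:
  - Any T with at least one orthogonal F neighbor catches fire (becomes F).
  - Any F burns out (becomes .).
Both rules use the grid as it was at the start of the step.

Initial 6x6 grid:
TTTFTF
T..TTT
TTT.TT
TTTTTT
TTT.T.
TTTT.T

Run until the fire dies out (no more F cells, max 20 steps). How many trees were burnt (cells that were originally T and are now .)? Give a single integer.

Step 1: +4 fires, +2 burnt (F count now 4)
Step 2: +3 fires, +4 burnt (F count now 3)
Step 3: +3 fires, +3 burnt (F count now 3)
Step 4: +2 fires, +3 burnt (F count now 2)
Step 5: +3 fires, +2 burnt (F count now 3)
Step 6: +3 fires, +3 burnt (F count now 3)
Step 7: +4 fires, +3 burnt (F count now 4)
Step 8: +3 fires, +4 burnt (F count now 3)
Step 9: +2 fires, +3 burnt (F count now 2)
Step 10: +0 fires, +2 burnt (F count now 0)
Fire out after step 10
Initially T: 28, now '.': 35
Total burnt (originally-T cells now '.'): 27

Answer: 27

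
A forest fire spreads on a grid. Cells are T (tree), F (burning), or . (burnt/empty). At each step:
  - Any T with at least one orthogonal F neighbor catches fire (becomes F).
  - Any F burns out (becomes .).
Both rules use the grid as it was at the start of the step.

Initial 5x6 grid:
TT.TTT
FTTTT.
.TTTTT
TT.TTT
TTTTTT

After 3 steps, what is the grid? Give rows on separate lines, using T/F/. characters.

Step 1: 2 trees catch fire, 1 burn out
  FT.TTT
  .FTTT.
  .TTTTT
  TT.TTT
  TTTTTT
Step 2: 3 trees catch fire, 2 burn out
  .F.TTT
  ..FTT.
  .FTTTT
  TT.TTT
  TTTTTT
Step 3: 3 trees catch fire, 3 burn out
  ...TTT
  ...FT.
  ..FTTT
  TF.TTT
  TTTTTT

...TTT
...FT.
..FTTT
TF.TTT
TTTTTT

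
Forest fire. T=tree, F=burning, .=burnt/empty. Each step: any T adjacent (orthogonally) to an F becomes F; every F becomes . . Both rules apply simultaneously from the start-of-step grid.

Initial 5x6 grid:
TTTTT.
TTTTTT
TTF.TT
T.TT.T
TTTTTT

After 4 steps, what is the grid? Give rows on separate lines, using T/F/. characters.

Step 1: 3 trees catch fire, 1 burn out
  TTTTT.
  TTFTTT
  TF..TT
  T.FT.T
  TTTTTT
Step 2: 6 trees catch fire, 3 burn out
  TTFTT.
  TF.FTT
  F...TT
  T..F.T
  TTFTTT
Step 3: 7 trees catch fire, 6 burn out
  TF.FT.
  F...FT
  ....TT
  F....T
  TF.FTT
Step 4: 6 trees catch fire, 7 burn out
  F...F.
  .....F
  ....FT
  .....T
  F...FT

F...F.
.....F
....FT
.....T
F...FT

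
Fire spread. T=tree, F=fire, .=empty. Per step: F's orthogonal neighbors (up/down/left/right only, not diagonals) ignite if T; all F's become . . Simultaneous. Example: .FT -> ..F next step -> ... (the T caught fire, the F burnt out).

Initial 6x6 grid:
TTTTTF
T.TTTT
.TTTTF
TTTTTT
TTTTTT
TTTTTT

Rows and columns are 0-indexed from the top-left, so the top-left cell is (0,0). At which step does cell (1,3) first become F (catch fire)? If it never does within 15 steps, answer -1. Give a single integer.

Step 1: cell (1,3)='T' (+4 fires, +2 burnt)
Step 2: cell (1,3)='T' (+5 fires, +4 burnt)
Step 3: cell (1,3)='F' (+6 fires, +5 burnt)
  -> target ignites at step 3
Step 4: cell (1,3)='.' (+6 fires, +6 burnt)
Step 5: cell (1,3)='.' (+4 fires, +6 burnt)
Step 6: cell (1,3)='.' (+4 fires, +4 burnt)
Step 7: cell (1,3)='.' (+2 fires, +4 burnt)
Step 8: cell (1,3)='.' (+1 fires, +2 burnt)
Step 9: cell (1,3)='.' (+0 fires, +1 burnt)
  fire out at step 9

3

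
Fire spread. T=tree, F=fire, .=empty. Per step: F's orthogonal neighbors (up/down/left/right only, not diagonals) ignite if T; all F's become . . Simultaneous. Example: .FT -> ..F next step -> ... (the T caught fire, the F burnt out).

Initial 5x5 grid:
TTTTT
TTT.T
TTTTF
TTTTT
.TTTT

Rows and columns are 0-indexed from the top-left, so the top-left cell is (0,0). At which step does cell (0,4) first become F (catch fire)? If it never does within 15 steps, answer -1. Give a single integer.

Step 1: cell (0,4)='T' (+3 fires, +1 burnt)
Step 2: cell (0,4)='F' (+4 fires, +3 burnt)
  -> target ignites at step 2
Step 3: cell (0,4)='.' (+5 fires, +4 burnt)
Step 4: cell (0,4)='.' (+5 fires, +5 burnt)
Step 5: cell (0,4)='.' (+4 fires, +5 burnt)
Step 6: cell (0,4)='.' (+1 fires, +4 burnt)
Step 7: cell (0,4)='.' (+0 fires, +1 burnt)
  fire out at step 7

2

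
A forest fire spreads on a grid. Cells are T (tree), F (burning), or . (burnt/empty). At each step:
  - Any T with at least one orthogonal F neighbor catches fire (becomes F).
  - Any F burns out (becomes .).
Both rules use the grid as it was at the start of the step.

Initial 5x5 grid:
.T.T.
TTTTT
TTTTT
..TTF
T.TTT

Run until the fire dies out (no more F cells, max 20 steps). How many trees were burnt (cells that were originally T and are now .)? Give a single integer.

Step 1: +3 fires, +1 burnt (F count now 3)
Step 2: +4 fires, +3 burnt (F count now 4)
Step 3: +3 fires, +4 burnt (F count now 3)
Step 4: +3 fires, +3 burnt (F count now 3)
Step 5: +2 fires, +3 burnt (F count now 2)
Step 6: +2 fires, +2 burnt (F count now 2)
Step 7: +0 fires, +2 burnt (F count now 0)
Fire out after step 7
Initially T: 18, now '.': 24
Total burnt (originally-T cells now '.'): 17

Answer: 17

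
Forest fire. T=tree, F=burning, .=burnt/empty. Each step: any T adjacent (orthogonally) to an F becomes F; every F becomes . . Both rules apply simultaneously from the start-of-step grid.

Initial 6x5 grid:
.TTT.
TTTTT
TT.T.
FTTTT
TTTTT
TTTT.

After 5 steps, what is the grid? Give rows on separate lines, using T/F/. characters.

Step 1: 3 trees catch fire, 1 burn out
  .TTT.
  TTTTT
  FT.T.
  .FTTT
  FTTTT
  TTTT.
Step 2: 5 trees catch fire, 3 burn out
  .TTT.
  FTTTT
  .F.T.
  ..FTT
  .FTTT
  FTTT.
Step 3: 4 trees catch fire, 5 burn out
  .TTT.
  .FTTT
  ...T.
  ...FT
  ..FTT
  .FTT.
Step 4: 6 trees catch fire, 4 burn out
  .FTT.
  ..FTT
  ...F.
  ....F
  ...FT
  ..FT.
Step 5: 4 trees catch fire, 6 burn out
  ..FT.
  ...FT
  .....
  .....
  ....F
  ...F.

..FT.
...FT
.....
.....
....F
...F.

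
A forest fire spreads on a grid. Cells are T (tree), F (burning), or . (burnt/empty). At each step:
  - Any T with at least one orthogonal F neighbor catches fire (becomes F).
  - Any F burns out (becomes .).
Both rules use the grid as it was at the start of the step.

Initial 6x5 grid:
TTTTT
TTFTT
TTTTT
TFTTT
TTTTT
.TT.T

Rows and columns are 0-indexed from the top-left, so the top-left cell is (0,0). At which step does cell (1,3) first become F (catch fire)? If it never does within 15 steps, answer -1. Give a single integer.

Step 1: cell (1,3)='F' (+8 fires, +2 burnt)
  -> target ignites at step 1
Step 2: cell (1,3)='.' (+10 fires, +8 burnt)
Step 3: cell (1,3)='.' (+6 fires, +10 burnt)
Step 4: cell (1,3)='.' (+1 fires, +6 burnt)
Step 5: cell (1,3)='.' (+1 fires, +1 burnt)
Step 6: cell (1,3)='.' (+0 fires, +1 burnt)
  fire out at step 6

1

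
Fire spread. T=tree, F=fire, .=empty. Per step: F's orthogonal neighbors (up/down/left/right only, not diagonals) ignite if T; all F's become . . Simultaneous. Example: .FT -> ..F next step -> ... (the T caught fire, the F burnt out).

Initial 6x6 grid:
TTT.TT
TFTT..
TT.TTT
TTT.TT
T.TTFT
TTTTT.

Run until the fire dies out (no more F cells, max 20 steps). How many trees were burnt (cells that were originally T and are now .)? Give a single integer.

Answer: 25

Derivation:
Step 1: +8 fires, +2 burnt (F count now 8)
Step 2: +9 fires, +8 burnt (F count now 9)
Step 3: +5 fires, +9 burnt (F count now 5)
Step 4: +2 fires, +5 burnt (F count now 2)
Step 5: +1 fires, +2 burnt (F count now 1)
Step 6: +0 fires, +1 burnt (F count now 0)
Fire out after step 6
Initially T: 27, now '.': 34
Total burnt (originally-T cells now '.'): 25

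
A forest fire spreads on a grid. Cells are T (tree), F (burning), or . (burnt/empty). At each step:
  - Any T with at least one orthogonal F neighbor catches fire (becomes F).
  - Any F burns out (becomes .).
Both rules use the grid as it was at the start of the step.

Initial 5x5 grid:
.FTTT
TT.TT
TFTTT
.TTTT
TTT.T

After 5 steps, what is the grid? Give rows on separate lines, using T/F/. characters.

Step 1: 5 trees catch fire, 2 burn out
  ..FTT
  TF.TT
  F.FTT
  .FTTT
  TTT.T
Step 2: 5 trees catch fire, 5 burn out
  ...FT
  F..TT
  ...FT
  ..FTT
  TFT.T
Step 3: 6 trees catch fire, 5 burn out
  ....F
  ...FT
  ....F
  ...FT
  F.F.T
Step 4: 2 trees catch fire, 6 burn out
  .....
  ....F
  .....
  ....F
  ....T
Step 5: 1 trees catch fire, 2 burn out
  .....
  .....
  .....
  .....
  ....F

.....
.....
.....
.....
....F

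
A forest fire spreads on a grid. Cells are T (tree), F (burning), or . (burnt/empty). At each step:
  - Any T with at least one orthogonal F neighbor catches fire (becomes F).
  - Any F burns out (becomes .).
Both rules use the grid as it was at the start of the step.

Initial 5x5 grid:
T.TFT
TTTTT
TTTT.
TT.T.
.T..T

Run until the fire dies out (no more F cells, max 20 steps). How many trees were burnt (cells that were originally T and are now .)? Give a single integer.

Answer: 16

Derivation:
Step 1: +3 fires, +1 burnt (F count now 3)
Step 2: +3 fires, +3 burnt (F count now 3)
Step 3: +3 fires, +3 burnt (F count now 3)
Step 4: +2 fires, +3 burnt (F count now 2)
Step 5: +3 fires, +2 burnt (F count now 3)
Step 6: +2 fires, +3 burnt (F count now 2)
Step 7: +0 fires, +2 burnt (F count now 0)
Fire out after step 7
Initially T: 17, now '.': 24
Total burnt (originally-T cells now '.'): 16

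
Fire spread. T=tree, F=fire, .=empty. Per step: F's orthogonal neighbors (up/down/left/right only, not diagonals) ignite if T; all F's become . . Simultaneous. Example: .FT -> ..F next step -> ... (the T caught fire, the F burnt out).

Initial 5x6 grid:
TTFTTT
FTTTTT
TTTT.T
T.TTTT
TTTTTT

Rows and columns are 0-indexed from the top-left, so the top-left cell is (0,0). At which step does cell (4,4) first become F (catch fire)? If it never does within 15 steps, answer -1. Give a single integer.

Step 1: cell (4,4)='T' (+6 fires, +2 burnt)
Step 2: cell (4,4)='T' (+5 fires, +6 burnt)
Step 3: cell (4,4)='T' (+5 fires, +5 burnt)
Step 4: cell (4,4)='T' (+4 fires, +5 burnt)
Step 5: cell (4,4)='T' (+3 fires, +4 burnt)
Step 6: cell (4,4)='F' (+2 fires, +3 burnt)
  -> target ignites at step 6
Step 7: cell (4,4)='.' (+1 fires, +2 burnt)
Step 8: cell (4,4)='.' (+0 fires, +1 burnt)
  fire out at step 8

6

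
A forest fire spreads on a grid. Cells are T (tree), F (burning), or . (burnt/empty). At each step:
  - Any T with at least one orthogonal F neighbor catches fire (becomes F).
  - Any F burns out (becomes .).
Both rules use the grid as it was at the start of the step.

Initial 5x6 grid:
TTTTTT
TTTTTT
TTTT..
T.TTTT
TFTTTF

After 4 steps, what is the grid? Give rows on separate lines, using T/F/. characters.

Step 1: 4 trees catch fire, 2 burn out
  TTTTTT
  TTTTTT
  TTTT..
  T.TTTF
  F.FTF.
Step 2: 4 trees catch fire, 4 burn out
  TTTTTT
  TTTTTT
  TTTT..
  F.FTF.
  ...F..
Step 3: 3 trees catch fire, 4 burn out
  TTTTTT
  TTTTTT
  FTFT..
  ...F..
  ......
Step 4: 4 trees catch fire, 3 burn out
  TTTTTT
  FTFTTT
  .F.F..
  ......
  ......

TTTTTT
FTFTTT
.F.F..
......
......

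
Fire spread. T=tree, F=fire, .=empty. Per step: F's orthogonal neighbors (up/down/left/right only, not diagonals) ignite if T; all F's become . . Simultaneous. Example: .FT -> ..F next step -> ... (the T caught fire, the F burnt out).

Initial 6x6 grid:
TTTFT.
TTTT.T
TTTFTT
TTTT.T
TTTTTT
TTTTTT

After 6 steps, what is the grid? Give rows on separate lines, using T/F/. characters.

Step 1: 6 trees catch fire, 2 burn out
  TTF.F.
  TTTF.T
  TTF.FT
  TTTF.T
  TTTTTT
  TTTTTT
Step 2: 6 trees catch fire, 6 burn out
  TF....
  TTF..T
  TF...F
  TTF..T
  TTTFTT
  TTTTTT
Step 3: 9 trees catch fire, 6 burn out
  F.....
  TF...F
  F.....
  TF...F
  TTF.FT
  TTTFTT
Step 4: 6 trees catch fire, 9 burn out
  ......
  F.....
  ......
  F.....
  TF...F
  TTF.FT
Step 5: 3 trees catch fire, 6 burn out
  ......
  ......
  ......
  ......
  F.....
  TF...F
Step 6: 1 trees catch fire, 3 burn out
  ......
  ......
  ......
  ......
  ......
  F.....

......
......
......
......
......
F.....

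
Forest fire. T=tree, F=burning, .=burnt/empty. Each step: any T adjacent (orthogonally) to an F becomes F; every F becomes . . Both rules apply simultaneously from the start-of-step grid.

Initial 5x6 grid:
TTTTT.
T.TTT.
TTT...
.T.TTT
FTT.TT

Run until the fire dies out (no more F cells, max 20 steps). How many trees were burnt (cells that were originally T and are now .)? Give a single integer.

Answer: 15

Derivation:
Step 1: +1 fires, +1 burnt (F count now 1)
Step 2: +2 fires, +1 burnt (F count now 2)
Step 3: +1 fires, +2 burnt (F count now 1)
Step 4: +2 fires, +1 burnt (F count now 2)
Step 5: +2 fires, +2 burnt (F count now 2)
Step 6: +3 fires, +2 burnt (F count now 3)
Step 7: +3 fires, +3 burnt (F count now 3)
Step 8: +1 fires, +3 burnt (F count now 1)
Step 9: +0 fires, +1 burnt (F count now 0)
Fire out after step 9
Initially T: 20, now '.': 25
Total burnt (originally-T cells now '.'): 15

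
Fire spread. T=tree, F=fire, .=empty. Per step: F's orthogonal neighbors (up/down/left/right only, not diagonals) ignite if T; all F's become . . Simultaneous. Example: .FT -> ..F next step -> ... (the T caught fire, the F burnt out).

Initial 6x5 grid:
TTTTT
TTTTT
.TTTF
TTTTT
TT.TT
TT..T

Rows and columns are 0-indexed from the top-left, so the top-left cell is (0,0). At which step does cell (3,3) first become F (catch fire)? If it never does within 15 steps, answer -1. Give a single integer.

Step 1: cell (3,3)='T' (+3 fires, +1 burnt)
Step 2: cell (3,3)='F' (+5 fires, +3 burnt)
  -> target ignites at step 2
Step 3: cell (3,3)='.' (+6 fires, +5 burnt)
Step 4: cell (3,3)='.' (+3 fires, +6 burnt)
Step 5: cell (3,3)='.' (+4 fires, +3 burnt)
Step 6: cell (3,3)='.' (+3 fires, +4 burnt)
Step 7: cell (3,3)='.' (+1 fires, +3 burnt)
Step 8: cell (3,3)='.' (+0 fires, +1 burnt)
  fire out at step 8

2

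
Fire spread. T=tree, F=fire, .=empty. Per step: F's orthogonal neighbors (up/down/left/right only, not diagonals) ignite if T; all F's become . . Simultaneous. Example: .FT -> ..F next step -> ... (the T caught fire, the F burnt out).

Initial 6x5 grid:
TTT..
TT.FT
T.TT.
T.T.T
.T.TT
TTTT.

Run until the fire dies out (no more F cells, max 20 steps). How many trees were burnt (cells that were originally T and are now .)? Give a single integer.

Answer: 4

Derivation:
Step 1: +2 fires, +1 burnt (F count now 2)
Step 2: +1 fires, +2 burnt (F count now 1)
Step 3: +1 fires, +1 burnt (F count now 1)
Step 4: +0 fires, +1 burnt (F count now 0)
Fire out after step 4
Initially T: 19, now '.': 15
Total burnt (originally-T cells now '.'): 4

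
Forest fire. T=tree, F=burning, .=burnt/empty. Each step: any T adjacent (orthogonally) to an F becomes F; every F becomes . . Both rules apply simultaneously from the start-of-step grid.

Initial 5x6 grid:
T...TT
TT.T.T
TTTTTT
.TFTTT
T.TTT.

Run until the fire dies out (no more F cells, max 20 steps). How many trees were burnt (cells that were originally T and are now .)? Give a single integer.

Step 1: +4 fires, +1 burnt (F count now 4)
Step 2: +4 fires, +4 burnt (F count now 4)
Step 3: +6 fires, +4 burnt (F count now 6)
Step 4: +2 fires, +6 burnt (F count now 2)
Step 5: +2 fires, +2 burnt (F count now 2)
Step 6: +1 fires, +2 burnt (F count now 1)
Step 7: +1 fires, +1 burnt (F count now 1)
Step 8: +0 fires, +1 burnt (F count now 0)
Fire out after step 8
Initially T: 21, now '.': 29
Total burnt (originally-T cells now '.'): 20

Answer: 20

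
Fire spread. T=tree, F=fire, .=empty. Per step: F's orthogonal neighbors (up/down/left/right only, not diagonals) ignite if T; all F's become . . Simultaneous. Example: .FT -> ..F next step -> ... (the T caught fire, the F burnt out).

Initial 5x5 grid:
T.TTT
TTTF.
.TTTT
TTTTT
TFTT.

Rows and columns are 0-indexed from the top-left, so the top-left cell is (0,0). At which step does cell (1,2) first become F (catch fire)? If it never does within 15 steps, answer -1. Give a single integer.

Step 1: cell (1,2)='F' (+6 fires, +2 burnt)
  -> target ignites at step 1
Step 2: cell (1,2)='.' (+10 fires, +6 burnt)
Step 3: cell (1,2)='.' (+2 fires, +10 burnt)
Step 4: cell (1,2)='.' (+1 fires, +2 burnt)
Step 5: cell (1,2)='.' (+0 fires, +1 burnt)
  fire out at step 5

1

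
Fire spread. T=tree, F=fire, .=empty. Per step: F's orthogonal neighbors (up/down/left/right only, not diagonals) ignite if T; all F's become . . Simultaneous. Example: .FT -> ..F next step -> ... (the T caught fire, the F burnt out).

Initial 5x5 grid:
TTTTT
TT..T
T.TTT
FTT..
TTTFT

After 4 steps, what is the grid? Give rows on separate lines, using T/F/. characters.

Step 1: 5 trees catch fire, 2 burn out
  TTTTT
  TT..T
  F.TTT
  .FT..
  FTF.F
Step 2: 3 trees catch fire, 5 burn out
  TTTTT
  FT..T
  ..TTT
  ..F..
  .F...
Step 3: 3 trees catch fire, 3 burn out
  FTTTT
  .F..T
  ..FTT
  .....
  .....
Step 4: 2 trees catch fire, 3 burn out
  .FTTT
  ....T
  ...FT
  .....
  .....

.FTTT
....T
...FT
.....
.....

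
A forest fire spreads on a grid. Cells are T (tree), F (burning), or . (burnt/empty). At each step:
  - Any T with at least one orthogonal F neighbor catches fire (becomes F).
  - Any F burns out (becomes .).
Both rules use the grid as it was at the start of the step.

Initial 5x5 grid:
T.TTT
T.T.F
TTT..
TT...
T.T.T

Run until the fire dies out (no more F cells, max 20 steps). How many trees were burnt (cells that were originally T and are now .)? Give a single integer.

Answer: 12

Derivation:
Step 1: +1 fires, +1 burnt (F count now 1)
Step 2: +1 fires, +1 burnt (F count now 1)
Step 3: +1 fires, +1 burnt (F count now 1)
Step 4: +1 fires, +1 burnt (F count now 1)
Step 5: +1 fires, +1 burnt (F count now 1)
Step 6: +1 fires, +1 burnt (F count now 1)
Step 7: +2 fires, +1 burnt (F count now 2)
Step 8: +2 fires, +2 burnt (F count now 2)
Step 9: +2 fires, +2 burnt (F count now 2)
Step 10: +0 fires, +2 burnt (F count now 0)
Fire out after step 10
Initially T: 14, now '.': 23
Total burnt (originally-T cells now '.'): 12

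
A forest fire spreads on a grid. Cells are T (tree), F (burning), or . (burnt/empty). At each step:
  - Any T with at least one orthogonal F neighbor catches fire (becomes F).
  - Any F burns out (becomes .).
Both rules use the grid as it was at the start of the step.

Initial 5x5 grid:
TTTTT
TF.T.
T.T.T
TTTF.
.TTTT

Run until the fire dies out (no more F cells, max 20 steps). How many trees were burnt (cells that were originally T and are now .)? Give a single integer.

Step 1: +4 fires, +2 burnt (F count now 4)
Step 2: +7 fires, +4 burnt (F count now 7)
Step 3: +3 fires, +7 burnt (F count now 3)
Step 4: +2 fires, +3 burnt (F count now 2)
Step 5: +0 fires, +2 burnt (F count now 0)
Fire out after step 5
Initially T: 17, now '.': 24
Total burnt (originally-T cells now '.'): 16

Answer: 16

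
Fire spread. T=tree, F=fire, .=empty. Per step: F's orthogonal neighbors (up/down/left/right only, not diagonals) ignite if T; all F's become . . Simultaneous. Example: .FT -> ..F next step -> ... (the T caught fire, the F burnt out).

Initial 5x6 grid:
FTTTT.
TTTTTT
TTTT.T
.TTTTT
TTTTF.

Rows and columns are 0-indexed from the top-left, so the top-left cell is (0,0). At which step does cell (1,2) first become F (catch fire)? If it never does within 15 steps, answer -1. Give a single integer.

Step 1: cell (1,2)='T' (+4 fires, +2 burnt)
Step 2: cell (1,2)='T' (+6 fires, +4 burnt)
Step 3: cell (1,2)='F' (+7 fires, +6 burnt)
  -> target ignites at step 3
Step 4: cell (1,2)='.' (+6 fires, +7 burnt)
Step 5: cell (1,2)='.' (+1 fires, +6 burnt)
Step 6: cell (1,2)='.' (+0 fires, +1 burnt)
  fire out at step 6

3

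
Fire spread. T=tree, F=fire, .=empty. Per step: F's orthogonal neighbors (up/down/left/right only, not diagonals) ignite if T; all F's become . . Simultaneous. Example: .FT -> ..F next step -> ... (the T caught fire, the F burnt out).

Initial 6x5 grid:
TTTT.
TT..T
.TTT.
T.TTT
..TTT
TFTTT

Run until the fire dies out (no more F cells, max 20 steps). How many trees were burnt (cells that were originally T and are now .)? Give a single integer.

Step 1: +2 fires, +1 burnt (F count now 2)
Step 2: +2 fires, +2 burnt (F count now 2)
Step 3: +3 fires, +2 burnt (F count now 3)
Step 4: +3 fires, +3 burnt (F count now 3)
Step 5: +3 fires, +3 burnt (F count now 3)
Step 6: +1 fires, +3 burnt (F count now 1)
Step 7: +2 fires, +1 burnt (F count now 2)
Step 8: +2 fires, +2 burnt (F count now 2)
Step 9: +1 fires, +2 burnt (F count now 1)
Step 10: +0 fires, +1 burnt (F count now 0)
Fire out after step 10
Initially T: 21, now '.': 28
Total burnt (originally-T cells now '.'): 19

Answer: 19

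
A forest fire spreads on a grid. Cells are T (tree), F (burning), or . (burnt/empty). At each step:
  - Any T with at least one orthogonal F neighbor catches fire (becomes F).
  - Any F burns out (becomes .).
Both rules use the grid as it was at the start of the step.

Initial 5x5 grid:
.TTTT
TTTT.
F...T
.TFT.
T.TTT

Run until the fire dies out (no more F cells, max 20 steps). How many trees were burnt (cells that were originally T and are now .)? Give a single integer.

Step 1: +4 fires, +2 burnt (F count now 4)
Step 2: +2 fires, +4 burnt (F count now 2)
Step 3: +3 fires, +2 burnt (F count now 3)
Step 4: +2 fires, +3 burnt (F count now 2)
Step 5: +1 fires, +2 burnt (F count now 1)
Step 6: +1 fires, +1 burnt (F count now 1)
Step 7: +0 fires, +1 burnt (F count now 0)
Fire out after step 7
Initially T: 15, now '.': 23
Total burnt (originally-T cells now '.'): 13

Answer: 13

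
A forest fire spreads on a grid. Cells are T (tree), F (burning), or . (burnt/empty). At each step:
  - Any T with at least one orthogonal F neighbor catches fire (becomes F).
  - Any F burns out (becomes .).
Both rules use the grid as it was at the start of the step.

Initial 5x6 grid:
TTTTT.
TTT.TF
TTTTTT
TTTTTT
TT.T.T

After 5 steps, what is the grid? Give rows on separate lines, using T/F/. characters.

Step 1: 2 trees catch fire, 1 burn out
  TTTTT.
  TTT.F.
  TTTTTF
  TTTTTT
  TT.T.T
Step 2: 3 trees catch fire, 2 burn out
  TTTTF.
  TTT...
  TTTTF.
  TTTTTF
  TT.T.T
Step 3: 4 trees catch fire, 3 burn out
  TTTF..
  TTT...
  TTTF..
  TTTTF.
  TT.T.F
Step 4: 3 trees catch fire, 4 burn out
  TTF...
  TTT...
  TTF...
  TTTF..
  TT.T..
Step 5: 5 trees catch fire, 3 burn out
  TF....
  TTF...
  TF....
  TTF...
  TT.F..

TF....
TTF...
TF....
TTF...
TT.F..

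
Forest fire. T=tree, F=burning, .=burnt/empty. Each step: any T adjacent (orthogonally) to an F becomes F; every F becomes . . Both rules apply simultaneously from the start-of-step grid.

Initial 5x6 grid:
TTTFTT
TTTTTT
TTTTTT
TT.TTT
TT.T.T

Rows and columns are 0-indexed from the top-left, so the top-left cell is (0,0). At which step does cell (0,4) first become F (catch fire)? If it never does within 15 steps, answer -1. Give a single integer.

Step 1: cell (0,4)='F' (+3 fires, +1 burnt)
  -> target ignites at step 1
Step 2: cell (0,4)='.' (+5 fires, +3 burnt)
Step 3: cell (0,4)='.' (+6 fires, +5 burnt)
Step 4: cell (0,4)='.' (+5 fires, +6 burnt)
Step 5: cell (0,4)='.' (+3 fires, +5 burnt)
Step 6: cell (0,4)='.' (+3 fires, +3 burnt)
Step 7: cell (0,4)='.' (+1 fires, +3 burnt)
Step 8: cell (0,4)='.' (+0 fires, +1 burnt)
  fire out at step 8

1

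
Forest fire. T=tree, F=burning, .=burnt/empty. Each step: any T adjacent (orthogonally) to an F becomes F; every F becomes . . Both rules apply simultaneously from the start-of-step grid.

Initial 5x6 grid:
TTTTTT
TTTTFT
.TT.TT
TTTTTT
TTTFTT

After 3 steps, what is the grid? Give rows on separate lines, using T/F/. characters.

Step 1: 7 trees catch fire, 2 burn out
  TTTTFT
  TTTF.F
  .TT.FT
  TTTFTT
  TTF.FT
Step 2: 8 trees catch fire, 7 burn out
  TTTF.F
  TTF...
  .TT..F
  TTF.FT
  TF...F
Step 3: 6 trees catch fire, 8 burn out
  TTF...
  TF....
  .TF...
  TF...F
  F.....

TTF...
TF....
.TF...
TF...F
F.....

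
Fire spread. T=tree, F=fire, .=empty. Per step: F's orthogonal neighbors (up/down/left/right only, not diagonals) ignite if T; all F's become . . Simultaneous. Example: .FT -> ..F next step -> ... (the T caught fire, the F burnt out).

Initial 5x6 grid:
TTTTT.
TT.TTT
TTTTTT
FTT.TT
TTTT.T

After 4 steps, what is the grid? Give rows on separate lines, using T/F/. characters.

Step 1: 3 trees catch fire, 1 burn out
  TTTTT.
  TT.TTT
  FTTTTT
  .FT.TT
  FTTT.T
Step 2: 4 trees catch fire, 3 burn out
  TTTTT.
  FT.TTT
  .FTTTT
  ..F.TT
  .FTT.T
Step 3: 4 trees catch fire, 4 burn out
  FTTTT.
  .F.TTT
  ..FTTT
  ....TT
  ..FT.T
Step 4: 3 trees catch fire, 4 burn out
  .FTTT.
  ...TTT
  ...FTT
  ....TT
  ...F.T

.FTTT.
...TTT
...FTT
....TT
...F.T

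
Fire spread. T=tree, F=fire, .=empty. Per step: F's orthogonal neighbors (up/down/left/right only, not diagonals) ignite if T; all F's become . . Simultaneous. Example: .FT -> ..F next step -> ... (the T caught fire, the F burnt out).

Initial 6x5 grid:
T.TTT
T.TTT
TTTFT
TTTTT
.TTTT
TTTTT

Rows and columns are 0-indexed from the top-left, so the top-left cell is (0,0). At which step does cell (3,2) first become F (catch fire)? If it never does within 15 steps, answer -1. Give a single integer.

Step 1: cell (3,2)='T' (+4 fires, +1 burnt)
Step 2: cell (3,2)='F' (+7 fires, +4 burnt)
  -> target ignites at step 2
Step 3: cell (3,2)='.' (+7 fires, +7 burnt)
Step 4: cell (3,2)='.' (+5 fires, +7 burnt)
Step 5: cell (3,2)='.' (+2 fires, +5 burnt)
Step 6: cell (3,2)='.' (+1 fires, +2 burnt)
Step 7: cell (3,2)='.' (+0 fires, +1 burnt)
  fire out at step 7

2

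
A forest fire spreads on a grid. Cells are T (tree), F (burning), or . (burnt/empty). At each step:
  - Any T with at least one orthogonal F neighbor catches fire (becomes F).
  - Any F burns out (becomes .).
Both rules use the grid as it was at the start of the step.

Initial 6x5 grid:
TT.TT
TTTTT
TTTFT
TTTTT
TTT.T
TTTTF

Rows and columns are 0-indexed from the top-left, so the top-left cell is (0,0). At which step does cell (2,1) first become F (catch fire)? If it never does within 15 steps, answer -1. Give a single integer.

Step 1: cell (2,1)='T' (+6 fires, +2 burnt)
Step 2: cell (2,1)='F' (+7 fires, +6 burnt)
  -> target ignites at step 2
Step 3: cell (2,1)='.' (+6 fires, +7 burnt)
Step 4: cell (2,1)='.' (+5 fires, +6 burnt)
Step 5: cell (2,1)='.' (+2 fires, +5 burnt)
Step 6: cell (2,1)='.' (+0 fires, +2 burnt)
  fire out at step 6

2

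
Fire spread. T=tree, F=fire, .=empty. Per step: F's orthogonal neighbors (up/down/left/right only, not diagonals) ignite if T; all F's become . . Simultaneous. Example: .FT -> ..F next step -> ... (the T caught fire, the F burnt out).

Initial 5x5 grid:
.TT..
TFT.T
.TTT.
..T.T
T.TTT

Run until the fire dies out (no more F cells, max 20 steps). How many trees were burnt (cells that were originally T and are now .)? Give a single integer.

Step 1: +4 fires, +1 burnt (F count now 4)
Step 2: +2 fires, +4 burnt (F count now 2)
Step 3: +2 fires, +2 burnt (F count now 2)
Step 4: +1 fires, +2 burnt (F count now 1)
Step 5: +1 fires, +1 burnt (F count now 1)
Step 6: +1 fires, +1 burnt (F count now 1)
Step 7: +1 fires, +1 burnt (F count now 1)
Step 8: +0 fires, +1 burnt (F count now 0)
Fire out after step 8
Initially T: 14, now '.': 23
Total burnt (originally-T cells now '.'): 12

Answer: 12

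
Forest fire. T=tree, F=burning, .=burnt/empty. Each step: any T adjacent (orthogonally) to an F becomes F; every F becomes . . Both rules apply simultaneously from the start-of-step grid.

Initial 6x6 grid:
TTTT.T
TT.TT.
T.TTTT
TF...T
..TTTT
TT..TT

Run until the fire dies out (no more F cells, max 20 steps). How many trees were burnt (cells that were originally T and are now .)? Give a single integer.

Step 1: +1 fires, +1 burnt (F count now 1)
Step 2: +1 fires, +1 burnt (F count now 1)
Step 3: +1 fires, +1 burnt (F count now 1)
Step 4: +2 fires, +1 burnt (F count now 2)
Step 5: +1 fires, +2 burnt (F count now 1)
Step 6: +1 fires, +1 burnt (F count now 1)
Step 7: +1 fires, +1 burnt (F count now 1)
Step 8: +1 fires, +1 burnt (F count now 1)
Step 9: +2 fires, +1 burnt (F count now 2)
Step 10: +2 fires, +2 burnt (F count now 2)
Step 11: +1 fires, +2 burnt (F count now 1)
Step 12: +1 fires, +1 burnt (F count now 1)
Step 13: +1 fires, +1 burnt (F count now 1)
Step 14: +2 fires, +1 burnt (F count now 2)
Step 15: +2 fires, +2 burnt (F count now 2)
Step 16: +1 fires, +2 burnt (F count now 1)
Step 17: +0 fires, +1 burnt (F count now 0)
Fire out after step 17
Initially T: 24, now '.': 33
Total burnt (originally-T cells now '.'): 21

Answer: 21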